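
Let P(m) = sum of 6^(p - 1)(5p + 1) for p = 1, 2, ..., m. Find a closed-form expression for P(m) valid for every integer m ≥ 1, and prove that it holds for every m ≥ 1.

We claim P(m) = 6^m·m for all m ≥ 1.
For the base case m = 1: P(1) = 6, and the closed form gives 6. They agree.
For the inductive step, assume it holds for an arbitrary p ≥ 1, so P(p) = 6^p·p.
Then P(p+1) = P(p) + (6^p(5p + 6)) = (6^p·p) + (6^p(5p + 6)).
Simplifying, P(p+1) = 6^(p + 1)(p + 1) = 6^(p+1)·(p+1),
which is the closed form with m = p+1.
By the principle of mathematical induction, the result holds for all m ≥ 1.

P(m) = 6^m·m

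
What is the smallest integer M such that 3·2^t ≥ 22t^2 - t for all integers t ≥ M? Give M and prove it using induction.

At t = 9: 1536 < 1773, so the inequality fails and M ≥ 10. We prove 3·2^t ≥ 22t^2 - t for all t ≥ 10.
For the base case t = 10: 3·2^t = 3072 and 22t^2 - t = 2190, so 3072 ≥ 2190.
Inductive step: suppose the statement holds for some j ≥ 10, so 3·2^j ≥ 22j^2 - j.
Then 3·2^(j + 1) = 2·(3·2^j) ≥ 2·(22j^2 - j).
Also, for j ≥ 10 we have 2·(22j^2 - j) ≥ 22(j+1)^2 - (j+1), since 2·(22j^2 - j) − (22(j+1)^2 - (j+1)) = 22j^2 - 45j - 21, which is nonnegative for all j ≥ 10.
Combining, 3·2^(j + 1) ≥ 22(j+1)^2 - (j+1).
Hence, by induction on t, the claim holds for every t ≥ 10.
Hence the smallest such M is 10.

M = 10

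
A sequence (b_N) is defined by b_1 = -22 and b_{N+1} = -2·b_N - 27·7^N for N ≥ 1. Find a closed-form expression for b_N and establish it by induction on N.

b_N = -(-2)^(N - 1) - 3·7^N

Computing the first terms: b_1 = -22, b_2 = -145, b_3 = -1033. This suggests b_N = -(-2)^(N - 1) - 3·7^N.
For the base case N = 1: the formula gives -22 = -22 = b_1.
Inductive step: assume the claim holds for N = j, so b_j = -(-2)^(j - 1) - 3·7^j.
Then b_{j+1} = -2·b_j - 27·7^j = -2·(-(-2)^(j - 1) - 3·7^j) - 27·7^j = -(-2)^j - 3·7^(j + 1) = -(-2)^((j+1) - 1) - 3·7^(j+1),
which is the claimed formula at N = j+1.
By induction, the statement is established for all N ≥ 1.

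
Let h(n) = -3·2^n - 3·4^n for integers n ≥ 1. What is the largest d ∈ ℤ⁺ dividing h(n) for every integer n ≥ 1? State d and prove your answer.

Computing the first values: h(1) = -18 and h(2) = -60; gcd(-18, -60) = 6, so d ≤ 6.
We prove 6 | -3·2^n - 3·4^n for all n ≥ 1 by induction on n.
When n = 1: h(1) = -18 = 6·(-3), so 6 | h(1).
Suppose the result is true for n = k, i.e. 6 | h(k). Then
h(k+1) − 4·h(k) = (-3·2^(k+1) - 3·4^(k+1)) − 4·(-3·2^k - 3·4^k) = (-3)·2^k·(2 − 4) = (6)·2^k. Since 6 | h(k) by the inductive hypothesis, 6 | 4·h(k); and 6 | 6 since 6 = 6·1. Therefore 6 | h(k+1).
Hence, by induction on n, the claim holds for every n ≥ 1.
Therefore the largest such d is 6.

d = 6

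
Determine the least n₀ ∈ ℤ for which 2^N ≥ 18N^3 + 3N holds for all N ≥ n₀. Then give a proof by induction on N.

At N = 16: 65536 < 73776, so the inequality fails and n₀ ≥ 17. We prove 2^N ≥ 18N^3 + 3N for all N ≥ 17.
Base case (N = 17): 2^N = 131072 and 18N^3 + 3N = 88485, so 131072 ≥ 88485.
Inductive step: suppose the statement holds for some k ≥ 17, so 2^k ≥ 18k^3 + 3k.
Then 2^(k + 1) = 2·(2^k) ≥ 2·(18k^3 + 3k).
Also, for k ≥ 17 we have 2·(18k^3 + 3k) ≥ 18(k+1)^3 + 3(k+1), since 2·(18k^3 + 3k) − (18(k+1)^3 + 3(k+1)) = 18k^3 - 54k^2 - 51k - 21, which is nonnegative for all k ≥ 17.
Combining, 2^(k + 1) ≥ 18(k+1)^3 + 3(k+1).
By induction, the statement is established for all N ≥ 17.
Hence the smallest such n₀ is 17.

n₀ = 17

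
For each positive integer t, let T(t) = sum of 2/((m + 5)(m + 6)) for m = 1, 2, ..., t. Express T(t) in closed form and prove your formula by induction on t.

T(t) = t/(3(t + 6))

We claim T(t) = t/(3(t + 6)) for all t ≥ 1.
For the base case t = 1: T(1) = 1/21, and the closed form gives 1/21. They agree.
Inductive step: assume the claim holds for t = m, so T(m) = m/(3(m + 6)).
Then T(m+1) = T(m) + (2/((m + 6)(m + 7))) = (m/(3(m + 6))) + (2/((m + 6)(m + 7))).
Simplifying, T(m+1) = (m + 1)/(3(m + 7)) = (m+1)/(3((m+1) + 6)),
which is the closed form with t = m+1.
By induction, the statement is established for all t ≥ 1.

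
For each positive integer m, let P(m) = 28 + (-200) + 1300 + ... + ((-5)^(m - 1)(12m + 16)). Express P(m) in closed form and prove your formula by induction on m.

P(m) = -(-5)^m(2m + 3) + 3

We claim P(m) = -(-5)^m(2m + 3) + 3 for all m ≥ 1.
Base step (m = 1): P(1) = 28, and the closed form gives 28. They agree.
For the inductive step, assume it holds for an arbitrary p ≥ 1, so P(p) = -(-5)^p(2p + 3) + 3.
Then P(p+1) = P(p) + ((-5)^p(12p + 28)) = (-(-5)^p(2p + 3) + 3) + ((-5)^p(12p + 28)).
Simplifying, P(p+1) = 10(-5)^p·p + 25(-5)^p + 3 = -(-5)^(p+1)(2(p+1) + 3) + 3,
which is the closed form with m = p+1.
By the principle of mathematical induction, the result holds for all m ≥ 1.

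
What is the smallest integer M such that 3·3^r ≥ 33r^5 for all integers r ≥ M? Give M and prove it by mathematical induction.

M = 15

At r = 14: 14348907 < 17748192, so the inequality fails and M ≥ 15. We prove 3·3^r ≥ 33r^5 for all r ≥ 15.
Base case (r = 15): 3·3^r = 43046721 and 33r^5 = 25059375, so 43046721 ≥ 25059375.
Suppose the result is true for r = k, so 3·3^k ≥ 33k^5.
Then 3·3^(k + 1) = 3·(3·3^k) ≥ 3·(33k^5).
Also, for k ≥ 15 we have 3·(33k^5) ≥ 33(k+1)^5, since 3 ≥ (1 + 1/k)^5 for all k ≥ 15.
Combining, 3·3^(k + 1) ≥ 33(k+1)^5.
By induction, the statement is established for all r ≥ 15.
Hence the smallest such M is 15.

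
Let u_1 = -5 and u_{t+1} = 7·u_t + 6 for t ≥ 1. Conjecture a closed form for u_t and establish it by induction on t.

u_t = -4·7^(t - 1) - 1

Computing the first terms: u_1 = -5, u_2 = -29, u_3 = -197. This suggests u_t = -4·7^(t - 1) - 1.
Base case (t = 1): the formula gives -5 = -5 = u_1.
Inductive step: assume the claim holds for t = r, so u_r = -4·7^(r - 1) - 1.
Then u_{r+1} = 7·u_r + 6 = 7·(-4·7^(r - 1) - 1) + 6 = -4·7^r - 1 = -4·7^((r+1) - 1) - 1,
which is the claimed formula at t = r+1.
Hence, by induction on t, the claim holds for every t ≥ 1.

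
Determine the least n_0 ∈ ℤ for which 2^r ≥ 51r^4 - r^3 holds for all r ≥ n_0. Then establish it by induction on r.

At r = 24: 16777216 < 16906752, so the inequality fails and n_0 ≥ 25. We prove 2^r ≥ 51r^4 - r^3 for all r ≥ 25.
When r = 25: 2^r = 33554432 and 51r^4 - r^3 = 19906250, so 33554432 ≥ 19906250.
Inductive step: assume the claim holds for r = i, so 2^i ≥ 51i^4 - i^3.
Then 2^(i + 1) = 2·(2^i) ≥ 2·(51i^4 - i^3).
Also, for i ≥ 25 we have 2·(51i^4 - i^3) ≥ 51(i+1)^4 - (i+1)^3, since 2·(51i^4 - i^3) − (51(i+1)^4 - (i+1)^3) = 51i^4 - 205i^3 - 303i^2 - 201i - 50, which is nonnegative for all i ≥ 25.
Combining, 2^(i + 1) ≥ 51(i+1)^4 - (i+1)^3.
Hence, by induction on r, the claim holds for every r ≥ 25.
Hence the smallest such n_0 is 25.

n_0 = 25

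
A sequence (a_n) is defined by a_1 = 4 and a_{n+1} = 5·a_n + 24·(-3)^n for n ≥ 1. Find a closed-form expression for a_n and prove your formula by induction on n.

Computing the first terms: a_1 = 4, a_2 = -52, a_3 = -44. This suggests a_n = (-3)^(n + 1) - 5^n.
For the base case n = 1: the formula gives 4 = 4 = a_1.
Inductive step: suppose the statement holds for some m ≥ 1, so a_m = (-3)^(m + 1) - 5^m.
Then a_{m+1} = 5·a_m + 24·(-3)^m = 5·((-3)^(m + 1) - 5^m) + 24·(-3)^m = (-3)^(m + 2) - 5^(m + 1) = (-3)^((m+1) + 1) - 5^(m+1),
which is the claimed formula at n = m+1.
This completes the induction.

a_n = (-3)^(n + 1) - 5^n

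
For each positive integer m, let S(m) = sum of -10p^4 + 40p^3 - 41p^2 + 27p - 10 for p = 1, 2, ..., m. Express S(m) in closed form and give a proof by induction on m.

S(m) = -m(2m^4 - 5m^3 - 3m^2 - 3m + 3)

We claim S(m) = -m(2m^4 - 5m^3 - 3m^2 - 3m + 3) for all m ≥ 1.
Base case (m = 1): S(1) = 6, and the closed form gives 6. They agree.
Inductive step: assume the claim holds for m = p, so S(p) = p(-2p^4 + 5p^3 + 3p^2 + 3p - 3).
Then S(p+1) = S(p) + (-10p^4 + 19p^2 + 25p + 6) = (p(-2p^4 + 5p^3 + 3p^2 + 3p - 3)) + (-10p^4 + 19p^2 + 25p + 6).
Simplifying, S(p+1) = -(p + 1)(2p^4 + 3p^3 - 6p^2 - 16p - 6) = -(p+1)(2(p+1)^4 - 5(p+1)^3 - 3(p+1)^2 - 3(p+1) + 3),
which is the closed form with m = p+1.
By the principle of mathematical induction, the result holds for all m ≥ 1.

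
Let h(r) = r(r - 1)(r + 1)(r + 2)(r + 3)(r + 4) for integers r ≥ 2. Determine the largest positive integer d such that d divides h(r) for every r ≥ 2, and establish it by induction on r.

d = 720

Computing the first values: h(2) = 720 and h(3) = 5040; gcd(720, 5040) = 720, so d ≤ 720.
We prove 720 | r(r - 1)(r + 1)(r + 2)(r + 3)(r + 4) for all r ≥ 2 by induction on r.
When r = 2: h(2) = 720 = 720·(1), so 720 | h(2).
Inductive step: assume the claim holds for r = p, i.e. 720 | h(p). Then
h(p+1) − h(p) = p·(p+1)·(p+2)·(p+3)·(p+4)·(p+5) − (p-1)·p·(p+1)·(p+2)·(p+3)·(p+4) = p·(p+1)·(p+2)·(p+3)·(p+4)·[(p+5) − (p-1)] = 6·p·(p+1)·(p+2)·(p+3)·(p+4). The product of 5 consecutive integers is divisible by (5)! = 120, so h(p+1) − h(p) is divisible by 6·120 = 720. By the inductive hypothesis 720 | h(p), hence 720 | h(p+1).
By induction, the statement is established for all r ≥ 2.
Therefore the largest such d is 720.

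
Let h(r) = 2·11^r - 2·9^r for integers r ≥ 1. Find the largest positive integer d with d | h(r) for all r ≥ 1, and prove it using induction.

Computing the first values: h(1) = 4 and h(2) = 80; gcd(4, 80) = 4, so d ≤ 4.
We prove 4 | 2·11^r - 2·9^r for all r ≥ 1 by induction on r.
Base case (r = 1): h(1) = 4 = 4·(1), so 4 | h(1).
Inductive step: suppose the statement holds for some i ≥ 1, i.e. 4 | h(i). Then
h(i+1) − 11·h(i) = (2·11^(i+1) - 2·9^(i+1)) − 11·(2·11^i - 2·9^i) = (-2)·9^i·(9 − 11) = (4)·9^i. Since 4 | h(i) by the inductive hypothesis, 4 | 11·h(i); and 4 | 4 since 4 = 4·1. Therefore 4 | h(i+1).
By the principle of mathematical induction, the result holds for all r ≥ 1.
Therefore the largest such d is 4.

d = 4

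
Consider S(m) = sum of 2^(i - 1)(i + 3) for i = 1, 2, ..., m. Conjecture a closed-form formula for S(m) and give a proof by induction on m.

S(m) = 2^m(m + 2) - 2

We claim S(m) = 2^m(m + 2) - 2 for all m ≥ 1.
For the base case m = 1: S(1) = 4, and the closed form gives 4. They agree.
Inductive step: assume the claim holds for m = i, so S(i) = 2^i(i + 2) - 2.
Then S(i+1) = S(i) + (2^i(i + 4)) = (2^i(i + 2) - 2) + (2^i(i + 4)).
Simplifying, S(i+1) = 2·2^i·i + 6·2^i - 2 = 2^(i+1)((i+1) + 2) - 2,
which is the closed form with m = i+1.
This completes the induction.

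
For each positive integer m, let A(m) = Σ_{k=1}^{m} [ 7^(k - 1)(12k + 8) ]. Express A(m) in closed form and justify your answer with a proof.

We claim A(m) = 7^m(2m + 1) - 1 for all m ≥ 1.
Base step (m = 1): A(1) = 20, and the closed form gives 20. They agree.
Suppose the result is true for m = k, so A(k) = 7^k(2k + 1) - 1.
Then A(k+1) = A(k) + (7^k(12k + 20)) = (7^k(2k + 1) - 1) + (7^k(12k + 20)).
Simplifying, A(k+1) = 14·7^k·k + 21·7^k - 1 = 7^(k+1)(2(k+1) + 1) - 1,
which is the closed form with m = k+1.
This completes the induction.

A(m) = 7^m(2m + 1) - 1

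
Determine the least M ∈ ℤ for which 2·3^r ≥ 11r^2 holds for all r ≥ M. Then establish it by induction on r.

M = 5

At r = 4: 162 < 176, so the inequality fails and M ≥ 5. We prove 2·3^r ≥ 11r^2 for all r ≥ 5.
Base step (r = 5): 2·3^r = 486 and 11r^2 = 275, so 486 ≥ 275.
Inductive step: suppose the statement holds for some j ≥ 5, so 2·3^j ≥ 11j^2.
Then 2·3^(j + 1) = 3·(2·3^j) ≥ 3·(11j^2).
Also, for j ≥ 5 we have 3·(11j^2) ≥ 11(j+1)^2, since 3 ≥ (1 + 1/j)^2 for all j ≥ 5.
Combining, 2·3^(j + 1) ≥ 11(j+1)^2.
Hence, by induction on r, the claim holds for every r ≥ 5.
Hence the smallest such M is 5.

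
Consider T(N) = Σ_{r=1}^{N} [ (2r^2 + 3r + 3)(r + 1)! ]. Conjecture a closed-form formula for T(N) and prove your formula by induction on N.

T(N) = (2N + 1)(N + 2)! - 2

We claim T(N) = (2N + 1)(N + 2)! - 2 for all N ≥ 1.
Base step (N = 1): T(1) = 16, and the closed form gives 16. They agree.
Inductive step: assume the claim holds for N = r, so T(r) = (2r + 1)(r + 2)! - 2.
Then T(r+1) = T(r) + ((2r^2 + 7r + 8)(r + 2)!) = ((2r + 1)(r + 2)! - 2) + ((2r^2 + 7r + 8)(r + 2)!).
Simplifying, T(r+1) = (2(r+1) + 1)((r+1) + 2)! - 2,
which is the closed form with N = r+1.
By induction, the statement is established for all N ≥ 1.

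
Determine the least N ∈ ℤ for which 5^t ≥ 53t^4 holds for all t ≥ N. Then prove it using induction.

N = 8

At t = 7: 78125 < 127253, so the inequality fails and N ≥ 8. We prove 5^t ≥ 53t^4 for all t ≥ 8.
Base case (t = 8): 5^t = 390625 and 53t^4 = 217088, so 390625 ≥ 217088.
Inductive step: suppose the statement holds for some j ≥ 8, so 5^j ≥ 53j^4.
Then 5^(j + 1) = 5·(5^j) ≥ 5·(53j^4).
Also, for j ≥ 8 we have 5·(53j^4) ≥ 53(j+1)^4, since 5 ≥ (1 + 1/j)^4 for all j ≥ 8.
Combining, 5^(j + 1) ≥ 53(j+1)^4.
This completes the induction.
Hence the smallest such N is 8.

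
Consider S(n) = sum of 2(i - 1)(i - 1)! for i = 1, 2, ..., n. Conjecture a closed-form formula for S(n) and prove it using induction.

We claim S(n) = 2n! - 2 for all n ≥ 1.
Base case (n = 1): S(1) = 0, and the closed form gives 0. They agree.
Inductive step: suppose the statement holds for some i ≥ 1, so S(i) = 2i! - 2.
Then S(i+1) = S(i) + (2i·i!) = (2i! - 2) + (2i·i!).
Simplifying, S(i+1) = 2(i+1)! - 2,
which is the closed form with n = i+1.
By the principle of mathematical induction, the result holds for all n ≥ 1.

S(n) = 2n! - 2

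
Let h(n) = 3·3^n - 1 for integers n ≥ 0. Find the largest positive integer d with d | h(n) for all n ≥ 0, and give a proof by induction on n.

Computing the first values: h(0) = 2 and h(1) = 8; gcd(2, 8) = 2, so d ≤ 2.
We prove 2 | 3·3^n - 1 for all n ≥ 0 by induction on n.
Base case (n = 0): h(0) = 2 = 2·(1), so 2 | h(0).
Inductive step: assume the claim holds for n = p, i.e. 2 | h(p). Then
h(p+1) = 3·3^(p+1) - 1 = 3·(3·3^p - 1) + 2 = 3·h(p) + 2. The first term is divisible by 2 by the inductive hypothesis, and 2 is divisible by 2. Hence 2 | h(p+1).
By the principle of mathematical induction, the result holds for all n ≥ 0.
Therefore the largest such d is 2.

d = 2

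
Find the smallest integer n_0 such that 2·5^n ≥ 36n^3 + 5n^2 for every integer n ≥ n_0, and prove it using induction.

n_0 = 5

At n = 4: 1250 < 2384, so the inequality fails and n_0 ≥ 5. We prove 2·5^n ≥ 36n^3 + 5n^2 for all n ≥ 5.
When n = 5: 2·5^n = 6250 and 36n^3 + 5n^2 = 4625, so 6250 ≥ 4625.
For the inductive step, assume it holds for an arbitrary r ≥ 5, so 2·5^r ≥ 36r^3 + 5r^2.
Then 2·5^(r + 1) = 5·(2·5^r) ≥ 5·(36r^3 + 5r^2).
Also, for r ≥ 5 we have 5·(36r^3 + 5r^2) ≥ 36(r+1)^3 + 5(r+1)^2, since 5·(36r^3 + 5r^2) − (36(r+1)^3 + 5(r+1)^2) = 144r^3 - 88r^2 - 118r - 41, which is nonnegative for all r ≥ 5.
Combining, 2·5^(r + 1) ≥ 36(r+1)^3 + 5(r+1)^2.
Hence, by induction on n, the claim holds for every n ≥ 5.
Hence the smallest such n_0 is 5.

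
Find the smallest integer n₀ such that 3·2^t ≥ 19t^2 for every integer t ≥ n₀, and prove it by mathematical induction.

n₀ = 10

At t = 9: 1536 < 1539, so the inequality fails and n₀ ≥ 10. We prove 3·2^t ≥ 19t^2 for all t ≥ 10.
Base step (t = 10): 3·2^t = 3072 and 19t^2 = 1900, so 3072 ≥ 1900.
Inductive step: suppose the statement holds for some k ≥ 10, so 3·2^k ≥ 19k^2.
Then 3·2^(k + 1) = 2·(3·2^k) ≥ 2·(19k^2).
Also, for k ≥ 10 we have 2·(19k^2) ≥ 19(k+1)^2, since 2 ≥ (1 + 1/k)^2 for all k ≥ 10.
Combining, 3·2^(k + 1) ≥ 19(k+1)^2.
Hence, by induction on t, the claim holds for every t ≥ 10.
Hence the smallest such n₀ is 10.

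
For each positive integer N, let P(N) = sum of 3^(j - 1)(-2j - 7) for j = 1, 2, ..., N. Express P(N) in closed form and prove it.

We claim P(N) = -3^N(N + 3) + 3 for all N ≥ 1.
For the base case N = 1: P(1) = -9, and the closed form gives -9. They agree.
Suppose the result is true for N = j, so P(j) = -3^j(j + 3) + 3.
Then P(j+1) = P(j) + (3^j(-2j - 9)) = (-3^j(j + 3) + 3) + (3^j(-2j - 9)).
Simplifying, P(j+1) = -3·3^j·j - 12·3^j + 3 = -3^(j+1)((j+1) + 3) + 3,
which is the closed form with N = j+1.
This completes the induction.

P(N) = -3^N(N + 3) + 3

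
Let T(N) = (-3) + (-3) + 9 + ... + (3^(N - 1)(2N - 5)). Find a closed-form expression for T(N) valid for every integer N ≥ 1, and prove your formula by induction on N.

We claim T(N) = 3^N(N - 3) + 3 for all N ≥ 1.
For the base case N = 1: T(1) = -3, and the closed form gives -3. They agree.
Inductive step: assume the claim holds for N = k, so T(k) = 3^k(k - 3) + 3.
Then T(k+1) = T(k) + (3^k(2k - 3)) = (3^k(k - 3) + 3) + (3^k(2k - 3)).
Simplifying, T(k+1) = 3·3^k·k - 6·3^k + 3 = 3^(k+1)((k+1) - 3) + 3,
which is the closed form with N = k+1.
This completes the induction.

T(N) = 3^N(N - 3) + 3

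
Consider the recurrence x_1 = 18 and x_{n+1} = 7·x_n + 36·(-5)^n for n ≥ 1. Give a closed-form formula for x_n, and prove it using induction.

x_n = -3(-5)^n + 3·7^(n - 1)

Computing the first terms: x_1 = 18, x_2 = -54, x_3 = 522. This suggests x_n = -3(-5)^n + 3·7^(n - 1).
Base case (n = 1): the formula gives 18 = 18 = x_1.
Inductive step: suppose the statement holds for some i ≥ 1, so x_i = -3(-5)^i + 3·7^(i - 1).
Then x_{i+1} = 7·x_i + 36·(-5)^i = 7·(-3(-5)^i + 3·7^(i - 1)) + 36·(-5)^i = -3(-5)^(i + 1) + 3·7^i = -3(-5)^(i+1) + 3·7^((i+1) - 1),
which is the claimed formula at n = i+1.
By induction, the statement is established for all n ≥ 1.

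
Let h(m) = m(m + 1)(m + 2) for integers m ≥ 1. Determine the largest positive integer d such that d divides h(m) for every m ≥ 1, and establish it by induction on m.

Computing the first values: h(1) = 6 and h(2) = 24; gcd(6, 24) = 6, so d ≤ 6.
We prove 6 | m(m + 1)(m + 2) for all m ≥ 1 by induction on m.
For the base case m = 1: h(1) = 6 = 6·(1), so 6 | h(1).
Suppose the result is true for m = j, i.e. 6 | h(j). Then
h(j+1) − h(j) = (j+1)·(j+2)·(j+3) − j·(j+1)·(j+2) = (j+1)·(j+2)·[(j+3) − j] = 3·(j+1)·(j+2). The product of 2 consecutive integers is divisible by (2)! = 2, so h(j+1) − h(j) is divisible by 3·2 = 6. By the inductive hypothesis 6 | h(j), hence 6 | h(j+1).
Hence, by induction on m, the claim holds for every m ≥ 1.
Therefore the largest such d is 6.

d = 6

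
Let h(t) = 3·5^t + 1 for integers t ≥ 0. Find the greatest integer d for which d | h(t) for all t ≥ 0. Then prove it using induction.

Computing the first values: h(0) = 4 and h(1) = 16; gcd(4, 16) = 4, so d ≤ 4.
We prove 4 | 3·5^t + 1 for all t ≥ 0 by induction on t.
Base case (t = 0): h(0) = 4 = 4·(1), so 4 | h(0).
Inductive step: assume the claim holds for t = r, i.e. 4 | h(r). Then
h(r+1) = 3·5^(r+1) + 1 = 5·(3·5^r + 1) - 4 = 5·h(r) - 4. The first term is divisible by 4 by the inductive hypothesis, and -4 is divisible by 4. Hence 4 | h(r+1).
By the principle of mathematical induction, the result holds for all t ≥ 0.
Therefore the largest such d is 4.

d = 4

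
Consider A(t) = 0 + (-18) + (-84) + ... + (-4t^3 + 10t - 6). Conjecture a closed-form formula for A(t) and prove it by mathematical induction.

A(t) = -t(t - 1)(t^2 + 3t - 1)

We claim A(t) = -t(t - 1)(t^2 + 3t - 1) for all t ≥ 1.
When t = 1: A(1) = 0, and the closed form gives 0. They agree.
Inductive step: assume the claim holds for t = r, so A(r) = r(-r^3 - 2r^2 + 4r - 1).
Then A(r+1) = A(r) + (10r - 4(r + 1)^3 + 4) = (r(-r^3 - 2r^2 + 4r - 1)) + (10r - 4(r + 1)^3 + 4).
Simplifying, A(r+1) = -r(r + 1)(r^2 + 5r + 3) = -(r+1)((r+1) - 1)((r+1)^2 + 3(r+1) - 1),
which is the closed form with t = r+1.
Hence, by induction on t, the claim holds for every t ≥ 1.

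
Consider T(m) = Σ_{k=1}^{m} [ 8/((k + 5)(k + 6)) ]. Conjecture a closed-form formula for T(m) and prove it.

T(m) = 4m/(3(m + 6))

We claim T(m) = 4m/(3(m + 6)) for all m ≥ 1.
When m = 1: T(1) = 4/21, and the closed form gives 4/21. They agree.
Inductive step: assume the claim holds for m = k, so T(k) = 4k/(3(k + 6)).
Then T(k+1) = T(k) + (8/((k + 6)(k + 7))) = (4k/(3(k + 6))) + (8/((k + 6)(k + 7))).
Simplifying, T(k+1) = 4(k + 1)/(3(k + 7)) = 4(k+1)/(3((k+1) + 6)),
which is the closed form with m = k+1.
By induction, the statement is established for all m ≥ 1.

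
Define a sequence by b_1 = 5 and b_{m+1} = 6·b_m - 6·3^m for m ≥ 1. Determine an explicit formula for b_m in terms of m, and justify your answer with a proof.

Computing the first terms: b_1 = 5, b_2 = 12, b_3 = 18. This suggests b_m = 2·3^m - 6^(m - 1).
For the base case m = 1: the formula gives 5 = 5 = b_1.
Inductive step: assume the claim holds for m = k, so b_k = 2·3^k - 6^(k - 1).
Then b_{k+1} = 6·b_k - 6·3^k = 6·(2·3^k - 6^(k - 1)) - 6·3^k = 2·3^(k + 1) - 6^k = 2·3^(k+1) - 6^((k+1) - 1),
which is the claimed formula at m = k+1.
By induction, the statement is established for all m ≥ 1.

b_m = 2·3^m - 6^(m - 1)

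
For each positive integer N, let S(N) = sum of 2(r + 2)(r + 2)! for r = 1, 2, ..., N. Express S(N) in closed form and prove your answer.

S(N) = 2(N + 3)! - 12

We claim S(N) = 2(N + 3)! - 12 for all N ≥ 1.
For the base case N = 1: S(1) = 36, and the closed form gives 36. They agree.
For the inductive step, assume it holds for an arbitrary r ≥ 1, so S(r) = 2(r + 3)! - 12.
Then S(r+1) = S(r) + (2(r + 3)(r + 3)!) = (2(r + 3)! - 12) + (2(r + 3)(r + 3)!).
Simplifying, S(r+1) = 2((r+1) + 3)! - 12,
which is the closed form with N = r+1.
Hence, by induction on N, the claim holds for every N ≥ 1.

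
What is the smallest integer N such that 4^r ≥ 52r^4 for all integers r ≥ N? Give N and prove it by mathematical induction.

N = 10

At r = 9: 262144 < 341172, so the inequality fails and N ≥ 10. We prove 4^r ≥ 52r^4 for all r ≥ 10.
When r = 10: 4^r = 1048576 and 52r^4 = 520000, so 1048576 ≥ 520000.
For the inductive step, assume it holds for an arbitrary p ≥ 10, so 4^p ≥ 52p^4.
Then 4^(p + 1) = 4·(4^p) ≥ 4·(52p^4).
Also, for p ≥ 10 we have 4·(52p^4) ≥ 52(p+1)^4, since 4 ≥ (1 + 1/p)^4 for all p ≥ 10.
Combining, 4^(p + 1) ≥ 52(p+1)^4.
By the principle of mathematical induction, the result holds for all r ≥ 10.
Hence the smallest such N is 10.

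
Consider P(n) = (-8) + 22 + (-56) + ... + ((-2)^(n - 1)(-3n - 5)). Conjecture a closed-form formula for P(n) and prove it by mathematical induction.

P(n) = (-2)^n(n + 2) - 2

We claim P(n) = (-2)^n(n + 2) - 2 for all n ≥ 1.
When n = 1: P(1) = -8, and the closed form gives -8. They agree.
Inductive step: assume the claim holds for n = k, so P(k) = (-2)^k(k + 2) - 2.
Then P(k+1) = P(k) + ((-2)^k(-3k - 8)) = ((-2)^k(k + 2) - 2) + ((-2)^k(-3k - 8)).
Simplifying, P(k+1) = -2(-2)^k·k - 6(-2)^k - 2 = (-2)^(k+1)((k+1) + 2) - 2,
which is the closed form with n = k+1.
By the principle of mathematical induction, the result holds for all n ≥ 1.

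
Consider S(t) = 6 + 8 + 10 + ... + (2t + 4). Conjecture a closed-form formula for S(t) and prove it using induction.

S(t) = t(t + 5)

We claim S(t) = t(t + 5) for all t ≥ 1.
For the base case t = 1: S(1) = 6, and the closed form gives 6. They agree.
Suppose the result is true for t = m, so S(m) = m(m + 5).
Then S(m+1) = S(m) + (2m + 6) = (m(m + 5)) + (2m + 6).
Simplifying, S(m+1) = (m + 1)(m + 6) = (m+1)((m+1) + 5),
which is the closed form with t = m+1.
By induction, the statement is established for all t ≥ 1.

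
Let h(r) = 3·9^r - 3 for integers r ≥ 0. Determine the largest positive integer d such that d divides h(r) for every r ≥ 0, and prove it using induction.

Computing the first values: h(0) = 0 and h(1) = 24; gcd(0, 24) = 24, so d ≤ 24.
We prove 24 | 3·9^r - 3 for all r ≥ 0 by induction on r.
For the base case r = 0: h(0) = 0 = 24·(0), so 24 | h(0).
Inductive step: assume the claim holds for r = m, i.e. 24 | h(m). Then
h(m+1) = 3·9^(m+1) - 3 = 9·(3·9^m - 3) + 24 = 9·h(m) + 24. The first term is divisible by 24 by the inductive hypothesis, and 24 is divisible by 24. Hence 24 | h(m+1).
This completes the induction.
Therefore the largest such d is 24.

d = 24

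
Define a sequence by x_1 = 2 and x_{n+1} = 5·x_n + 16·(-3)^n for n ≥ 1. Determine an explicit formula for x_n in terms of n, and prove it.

x_n = -2(-3)^n - 4·5^(n - 1)

Computing the first terms: x_1 = 2, x_2 = -38, x_3 = -46. This suggests x_n = -2(-3)^n - 4·5^(n - 1).
For the base case n = 1: the formula gives 2 = 2 = x_1.
For the inductive step, assume it holds for an arbitrary p ≥ 1, so x_p = -2(-3)^p - 4·5^(p - 1).
Then x_{p+1} = 5·x_p + 16·(-3)^p = 5·(-2(-3)^p - 4·5^(p - 1)) + 16·(-3)^p = -2(-3)^(p + 1) - 4·5^p = -2(-3)^(p+1) - 4·5^((p+1) - 1),
which is the claimed formula at n = p+1.
Hence, by induction on n, the claim holds for every n ≥ 1.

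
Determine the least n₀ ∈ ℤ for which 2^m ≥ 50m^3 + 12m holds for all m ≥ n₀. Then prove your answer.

n₀ = 19

At m = 18: 262144 < 291816, so the inequality fails and n₀ ≥ 19. We prove 2^m ≥ 50m^3 + 12m for all m ≥ 19.
Base case (m = 19): 2^m = 524288 and 50m^3 + 12m = 343178, so 524288 ≥ 343178.
Inductive step: assume the claim holds for m = p, so 2^p ≥ 50p^3 + 12p.
Then 2^(p + 1) = 2·(2^p) ≥ 2·(50p^3 + 12p).
Also, for p ≥ 19 we have 2·(50p^3 + 12p) ≥ 50(p+1)^3 + 12(p+1), since 2·(50p^3 + 12p) − (50(p+1)^3 + 12(p+1)) = 50p^3 - 150p^2 - 138p - 62, which is nonnegative for all p ≥ 19.
Combining, 2^(p + 1) ≥ 50(p+1)^3 + 12(p+1).
By induction, the statement is established for all m ≥ 19.
Hence the smallest such n₀ is 19.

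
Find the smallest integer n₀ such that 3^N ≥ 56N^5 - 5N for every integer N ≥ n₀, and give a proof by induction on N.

At N = 16: 43046721 < 58720176, so the inequality fails and n₀ ≥ 17. We prove 3^N ≥ 56N^5 - 5N for all N ≥ 17.
Base step (N = 17): 3^N = 129140163 and 56N^5 - 5N = 79511907, so 129140163 ≥ 79511907.
Inductive step: assume the claim holds for N = i, so 3^i ≥ 56i^5 - 5i.
Then 3^(i + 1) = 3·(3^i) ≥ 3·(56i^5 - 5i).
Also, for i ≥ 17 we have 3·(56i^5 - 5i) ≥ 56(i+1)^5 - 5(i+1), since 3·(56i^5 - 5i) − (56(i+1)^5 - 5(i+1)) = 112i^5 - 280i^4 - 560i^3 - 560i^2 - 290i - 51, which is nonnegative for all i ≥ 17.
Combining, 3^(i + 1) ≥ 56(i+1)^5 - 5(i+1).
By induction, the statement is established for all N ≥ 17.
Hence the smallest such n₀ is 17.

n₀ = 17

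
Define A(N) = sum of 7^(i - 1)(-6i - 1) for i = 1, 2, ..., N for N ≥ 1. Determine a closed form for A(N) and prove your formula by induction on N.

A(N) = -7^N·N

We claim A(N) = -7^N·N for all N ≥ 1.
Base step (N = 1): A(1) = -7, and the closed form gives -7. They agree.
Inductive step: suppose the statement holds for some i ≥ 1, so A(i) = -7^i·i.
Then A(i+1) = A(i) + (7^i(-6i - 7)) = (-7^i·i) + (7^i(-6i - 7)).
Simplifying, A(i+1) = 7^(i + 1)(-i - 1) = -7^(i+1)·(i+1),
which is the closed form with N = i+1.
This completes the induction.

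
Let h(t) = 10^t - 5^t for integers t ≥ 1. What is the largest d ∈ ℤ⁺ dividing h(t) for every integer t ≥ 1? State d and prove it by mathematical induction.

Computing the first values: h(1) = 5 and h(2) = 75; gcd(5, 75) = 5, so d ≤ 5.
We prove 5 | 10^t - 5^t for all t ≥ 1 by induction on t.
When t = 1: h(1) = 5 = 5·(1), so 5 | h(1).
Inductive step: assume the claim holds for t = i, i.e. 5 | h(i). Then
10^{i+1} − 5^{i+1} = 10·10^i − 5·5^i = 10·(10^i − 5^i) + (5)·5^i. The first term is divisible by 5 by the inductive hypothesis, and the second term (5)·5^i is divisible by 5 since 5 | 5. Hence 5 | h(i+1).
Hence, by induction on t, the claim holds for every t ≥ 1.
Therefore the largest such d is 5.

d = 5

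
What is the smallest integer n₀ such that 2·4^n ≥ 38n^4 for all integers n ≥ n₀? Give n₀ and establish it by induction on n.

At n = 8: 131072 < 155648, so the inequality fails and n₀ ≥ 9. We prove 2·4^n ≥ 38n^4 for all n ≥ 9.
For the base case n = 9: 2·4^n = 524288 and 38n^4 = 249318, so 524288 ≥ 249318.
Inductive step: suppose the statement holds for some k ≥ 9, so 2·4^k ≥ 38k^4.
Then 2·4^(k + 1) = 4·(2·4^k) ≥ 4·(38k^4).
Also, for k ≥ 9 we have 4·(38k^4) ≥ 38(k+1)^4, since 4 ≥ (1 + 1/k)^4 for all k ≥ 9.
Combining, 2·4^(k + 1) ≥ 38(k+1)^4.
This completes the induction.
Hence the smallest such n₀ is 9.

n₀ = 9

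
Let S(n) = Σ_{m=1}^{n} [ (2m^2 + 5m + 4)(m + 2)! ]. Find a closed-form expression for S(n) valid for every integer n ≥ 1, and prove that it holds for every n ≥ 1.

We claim S(n) = (2n + 1)(n + 3)! - 6 for all n ≥ 1.
For the base case n = 1: S(1) = 66, and the closed form gives 66. They agree.
Suppose the result is true for n = m, so S(m) = (2m + 1)(m + 3)! - 6.
Then S(m+1) = S(m) + ((2m^2 + 9m + 11)(m + 3)!) = ((2m + 1)(m + 3)! - 6) + ((2m^2 + 9m + 11)(m + 3)!).
Simplifying, S(m+1) = (2(m+1) + 1)((m+1) + 3)! - 6,
which is the closed form with n = m+1.
By induction, the statement is established for all n ≥ 1.

S(n) = (2n + 1)(n + 3)! - 6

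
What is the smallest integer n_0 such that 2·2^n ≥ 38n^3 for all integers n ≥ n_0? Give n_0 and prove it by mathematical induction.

n_0 = 17

At n = 16: 131072 < 155648, so the inequality fails and n_0 ≥ 17. We prove 2·2^n ≥ 38n^3 for all n ≥ 17.
Base case (n = 17): 2·2^n = 262144 and 38n^3 = 186694, so 262144 ≥ 186694.
For the inductive step, assume it holds for an arbitrary k ≥ 17, so 2·2^k ≥ 38k^3.
Then 2·2^(k + 1) = 2·(2·2^k) ≥ 2·(38k^3).
Also, for k ≥ 17 we have 2·(38k^3) ≥ 38(k+1)^3, since 2 ≥ (1 + 1/k)^3 for all k ≥ 17.
Combining, 2·2^(k + 1) ≥ 38(k+1)^3.
This completes the induction.
Hence the smallest such n_0 is 17.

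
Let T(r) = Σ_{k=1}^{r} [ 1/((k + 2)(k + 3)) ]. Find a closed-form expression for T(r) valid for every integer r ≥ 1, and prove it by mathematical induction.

We claim T(r) = r/(3(r + 3)) for all r ≥ 1.
Base case (r = 1): T(1) = 1/12, and the closed form gives 1/12. They agree.
For the inductive step, assume it holds for an arbitrary k ≥ 1, so T(k) = k/(3(k + 3)).
Then T(k+1) = T(k) + (1/((k + 3)(k + 4))) = (k/(3(k + 3))) + (1/((k + 3)(k + 4))).
Simplifying, T(k+1) = (k + 1)/(3(k + 4)) = (k+1)/(3((k+1) + 3)),
which is the closed form with r = k+1.
Hence, by induction on r, the claim holds for every r ≥ 1.

T(r) = r/(3(r + 3))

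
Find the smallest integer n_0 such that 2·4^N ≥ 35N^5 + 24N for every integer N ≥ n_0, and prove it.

n_0 = 11

At N = 10: 2097152 < 3500240, so the inequality fails and n_0 ≥ 11. We prove 2·4^N ≥ 35N^5 + 24N for all N ≥ 11.
Base step (N = 11): 2·4^N = 8388608 and 35N^5 + 24N = 5637049, so 8388608 ≥ 5637049.
For the inductive step, assume it holds for an arbitrary j ≥ 11, so 2·4^j ≥ 35j^5 + 24j.
Then 2·4^(j + 1) = 4·(2·4^j) ≥ 4·(35j^5 + 24j).
Also, for j ≥ 11 we have 4·(35j^5 + 24j) ≥ 35(j+1)^5 + 24(j+1), since 4·(35j^5 + 24j) − (35(j+1)^5 + 24(j+1)) = 105j^5 - 175j^4 - 350j^3 - 350j^2 - 103j - 59, which is nonnegative for all j ≥ 11.
Combining, 2·4^(j + 1) ≥ 35(j+1)^5 + 24(j+1).
This completes the induction.
Hence the smallest such n_0 is 11.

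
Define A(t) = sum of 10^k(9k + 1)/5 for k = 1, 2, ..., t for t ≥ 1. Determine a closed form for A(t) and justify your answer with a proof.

A(t) = 2·10^t·t

We claim A(t) = 2·10^t·t for all t ≥ 1.
When t = 1: A(1) = 20, and the closed form gives 20. They agree.
Suppose the result is true for t = k, so A(k) = 2·10^k·k.
Then A(k+1) = A(k) + (10^k(18k + 20)) = (2·10^k·k) + (10^k(18k + 20)).
Simplifying, A(k+1) = 20·10^k(k + 1) = 2·10^(k+1)·(k+1),
which is the closed form with t = k+1.
Hence, by induction on t, the claim holds for every t ≥ 1.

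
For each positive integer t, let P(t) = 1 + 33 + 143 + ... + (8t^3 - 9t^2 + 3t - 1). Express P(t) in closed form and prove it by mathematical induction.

P(t) = t(2t^3 + t^2 - t - 1)

We claim P(t) = t(2t^3 + t^2 - t - 1) for all t ≥ 1.
When t = 1: P(1) = 1, and the closed form gives 1. They agree.
Inductive step: assume the claim holds for t = j, so P(j) = j(2j^3 + j^2 - j - 1).
Then P(j+1) = P(j) + (8j^3 + 15j^2 + 9j + 1) = (j(2j^3 + j^2 - j - 1)) + (8j^3 + 15j^2 + 9j + 1).
Simplifying, P(j+1) = (j + 1)(2j^3 + 7j^2 + 7j + 1) = (j+1)(2(j+1)^3 + (j+1)^2 - (j+1) - 1),
which is the closed form with t = j+1.
By induction, the statement is established for all t ≥ 1.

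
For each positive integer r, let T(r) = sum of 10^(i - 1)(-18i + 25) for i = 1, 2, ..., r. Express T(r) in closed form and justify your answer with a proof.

We claim T(r) = 10^r(-2r + 3) - 3 for all r ≥ 1.
Base step (r = 1): T(1) = 7, and the closed form gives 7. They agree.
Inductive step: assume the claim holds for r = i, so T(i) = 10^i(-2i + 3) - 3.
Then T(i+1) = T(i) + (10^i(-18i + 7)) = (10^i(-2i + 3) - 3) + (10^i(-18i + 7)).
Simplifying, T(i+1) = -20·10^i·i + 10·10^i - 3 = 10^(i+1)(-2(i+1) + 3) - 3,
which is the closed form with r = i+1.
By the principle of mathematical induction, the result holds for all r ≥ 1.

T(r) = 10^r(-2r + 3) - 3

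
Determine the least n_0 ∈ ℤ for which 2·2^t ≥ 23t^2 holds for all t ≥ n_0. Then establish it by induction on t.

At t = 10: 2048 < 2300, so the inequality fails and n_0 ≥ 11. We prove 2·2^t ≥ 23t^2 for all t ≥ 11.
When t = 11: 2·2^t = 4096 and 23t^2 = 2783, so 4096 ≥ 2783.
Inductive step: assume the claim holds for t = j, so 2·2^j ≥ 23j^2.
Then 2·2^(j + 1) = 2·(2·2^j) ≥ 2·(23j^2).
Also, for j ≥ 11 we have 2·(23j^2) ≥ 23(j+1)^2, since 2 ≥ (1 + 1/j)^2 for all j ≥ 11.
Combining, 2·2^(j + 1) ≥ 23(j+1)^2.
Hence, by induction on t, the claim holds for every t ≥ 11.
Hence the smallest such n_0 is 11.

n_0 = 11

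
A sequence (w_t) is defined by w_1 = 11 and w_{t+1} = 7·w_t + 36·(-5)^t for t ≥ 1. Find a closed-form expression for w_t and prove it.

w_t = -3(-5)^t - 4·7^(t - 1)

Computing the first terms: w_1 = 11, w_2 = -103, w_3 = 179. This suggests w_t = -3(-5)^t - 4·7^(t - 1).
For the base case t = 1: the formula gives 11 = 11 = w_1.
Inductive step: suppose the statement holds for some k ≥ 1, so w_k = -3(-5)^k - 4·7^(k - 1).
Then w_{k+1} = 7·w_k + 36·(-5)^k = 7·(-3(-5)^k - 4·7^(k - 1)) + 36·(-5)^k = -3(-5)^(k + 1) - 4·7^k = -3(-5)^(k+1) - 4·7^((k+1) - 1),
which is the claimed formula at t = k+1.
This completes the induction.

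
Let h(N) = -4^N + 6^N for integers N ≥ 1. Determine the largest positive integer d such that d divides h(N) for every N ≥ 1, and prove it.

d = 2

Computing the first values: h(1) = 2 and h(2) = 20; gcd(2, 20) = 2, so d ≤ 2.
We prove 2 | -4^N + 6^N for all N ≥ 1 by induction on N.
For the base case N = 1: h(1) = 2 = 2·(1), so 2 | h(1).
Inductive step: suppose the statement holds for some r ≥ 1, i.e. 2 | h(r). Then
6^{r+1} − 4^{r+1} = 6·6^r − 4·4^r = 6·(6^r − 4^r) + (2)·4^r. The first term is divisible by 2 by the inductive hypothesis, and the second term (2)·4^r is divisible by 2 since 2 | 2. Hence 2 | h(r+1).
Hence, by induction on N, the claim holds for every N ≥ 1.
Therefore the largest such d is 2.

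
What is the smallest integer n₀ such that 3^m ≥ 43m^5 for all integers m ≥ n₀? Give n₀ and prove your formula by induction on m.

n₀ = 17

At m = 16: 43046721 < 45088768, so the inequality fails and n₀ ≥ 17. We prove 3^m ≥ 43m^5 for all m ≥ 17.
Base step (m = 17): 3^m = 129140163 and 43m^5 = 61053851, so 129140163 ≥ 61053851.
Inductive step: assume the claim holds for m = k, so 3^k ≥ 43k^5.
Then 3^(k + 1) = 3·(3^k) ≥ 3·(43k^5).
Also, for k ≥ 17 we have 3·(43k^5) ≥ 43(k+1)^5, since 3 ≥ (1 + 1/k)^5 for all k ≥ 17.
Combining, 3^(k + 1) ≥ 43(k+1)^5.
This completes the induction.
Hence the smallest such n₀ is 17.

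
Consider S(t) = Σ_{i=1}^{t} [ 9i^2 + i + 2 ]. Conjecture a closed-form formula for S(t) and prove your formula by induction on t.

S(t) = t(3t^2 + 5t + 4)

We claim S(t) = t(3t^2 + 5t + 4) for all t ≥ 1.
For the base case t = 1: S(1) = 12, and the closed form gives 12. They agree.
Inductive step: suppose the statement holds for some i ≥ 1, so S(i) = i(3i^2 + 5i + 4).
Then S(i+1) = S(i) + (i + 9(i + 1)^2 + 3) = (i(3i^2 + 5i + 4)) + (i + 9(i + 1)^2 + 3).
Simplifying, S(i+1) = (i + 1)(3i^2 + 11i + 12) = (i+1)(3(i+1)^2 + 5(i+1) + 4),
which is the closed form with t = i+1.
By induction, the statement is established for all t ≥ 1.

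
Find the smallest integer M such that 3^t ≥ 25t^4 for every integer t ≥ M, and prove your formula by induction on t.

At t = 11: 177147 < 366025, so the inequality fails and M ≥ 12. We prove 3^t ≥ 25t^4 for all t ≥ 12.
When t = 12: 3^t = 531441 and 25t^4 = 518400, so 531441 ≥ 518400.
For the inductive step, assume it holds for an arbitrary p ≥ 12, so 3^p ≥ 25p^4.
Then 3^(p + 1) = 3·(3^p) ≥ 3·(25p^4).
Also, for p ≥ 12 we have 3·(25p^4) ≥ 25(p+1)^4, since 3 ≥ (1 + 1/p)^4 for all p ≥ 12.
Combining, 3^(p + 1) ≥ 25(p+1)^4.
Hence, by induction on t, the claim holds for every t ≥ 12.
Hence the smallest such M is 12.

M = 12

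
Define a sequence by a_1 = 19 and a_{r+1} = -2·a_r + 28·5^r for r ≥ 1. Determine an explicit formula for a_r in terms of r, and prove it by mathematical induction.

a_r = -(-2)^(r - 1) + 4·5^r

Computing the first terms: a_1 = 19, a_2 = 102, a_3 = 496. This suggests a_r = -(-2)^(r - 1) + 4·5^r.
When r = 1: the formula gives 19 = 19 = a_1.
Inductive step: suppose the statement holds for some k ≥ 1, so a_k = -(-2)^(k - 1) + 4·5^k.
Then a_{k+1} = -2·a_k + 28·5^k = -2·(-(-2)^(k - 1) + 4·5^k) + 28·5^k = -(-2)^k + 4·5^(k + 1) = -(-2)^((k+1) - 1) + 4·5^(k+1),
which is the claimed formula at r = k+1.
By the principle of mathematical induction, the result holds for all r ≥ 1.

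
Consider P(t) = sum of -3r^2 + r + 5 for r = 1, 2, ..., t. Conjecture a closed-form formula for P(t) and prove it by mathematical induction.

We claim P(t) = -t(t^2 + t - 5) for all t ≥ 1.
When t = 1: P(1) = 3, and the closed form gives 3. They agree.
Inductive step: suppose the statement holds for some r ≥ 1, so P(r) = r(-r^2 - r + 5).
Then P(r+1) = P(r) + (r - 3(r + 1)^2 + 6) = (r(-r^2 - r + 5)) + (r - 3(r + 1)^2 + 6).
Simplifying, P(r+1) = -(r + 1)(r^2 + 3r - 3) = -(r+1)((r+1)^2 + (r+1) - 5),
which is the closed form with t = r+1.
Hence, by induction on t, the claim holds for every t ≥ 1.

P(t) = -t(t^2 + t - 5)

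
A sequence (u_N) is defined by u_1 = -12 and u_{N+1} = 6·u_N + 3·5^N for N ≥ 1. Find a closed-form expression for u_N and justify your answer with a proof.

Computing the first terms: u_1 = -12, u_2 = -57, u_3 = -267. This suggests u_N = -3·5^N + 3·6^(N - 1).
Base case (N = 1): the formula gives -12 = -12 = u_1.
Inductive step: assume the claim holds for N = p, so u_p = -3·5^p + 3·6^(p - 1).
Then u_{p+1} = 6·u_p + 3·5^p = 6·(-3·5^p + 3·6^(p - 1)) + 3·5^p = -3·5^(p + 1) + 3·6^p = -3·5^(p+1) + 3·6^((p+1) - 1),
which is the claimed formula at N = p+1.
By the principle of mathematical induction, the result holds for all N ≥ 1.

u_N = -3·5^N + 3·6^(N - 1)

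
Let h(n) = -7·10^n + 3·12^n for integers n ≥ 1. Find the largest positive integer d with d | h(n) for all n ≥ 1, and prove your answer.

d = 2

Computing the first values: h(1) = -34 and h(2) = -268; gcd(-34, -268) = 2, so d ≤ 2.
We prove 2 | -7·10^n + 3·12^n for all n ≥ 1 by induction on n.
For the base case n = 1: h(1) = -34 = 2·(-17), so 2 | h(1).
Inductive step: assume the claim holds for n = p, i.e. 2 | h(p). Then
h(p+1) − 12·h(p) = (-7·10^(p+1) + 3·12^(p+1)) − 12·(-7·10^p + 3·12^p) = (-7)·10^p·(10 − 12) = (14)·10^p. Since 2 | h(p) by the inductive hypothesis, 2 | 12·h(p); and 2 | 14 since 14 = 2·7. Therefore 2 | h(p+1).
Hence, by induction on n, the claim holds for every n ≥ 1.
Therefore the largest such d is 2.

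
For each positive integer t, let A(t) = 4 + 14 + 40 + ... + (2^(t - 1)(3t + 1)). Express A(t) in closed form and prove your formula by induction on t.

A(t) = 2^t(3t - 2) + 2

We claim A(t) = 2^t(3t - 2) + 2 for all t ≥ 1.
Base step (t = 1): A(1) = 4, and the closed form gives 4. They agree.
Suppose the result is true for t = k, so A(k) = 2^k(3k - 2) + 2.
Then A(k+1) = A(k) + (2^k(3k + 4)) = (2^k(3k - 2) + 2) + (2^k(3k + 4)).
Simplifying, A(k+1) = 6·2^k·k + 2·2^k + 2 = 2^(k+1)(3(k+1) - 2) + 2,
which is the closed form with t = k+1.
By the principle of mathematical induction, the result holds for all t ≥ 1.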